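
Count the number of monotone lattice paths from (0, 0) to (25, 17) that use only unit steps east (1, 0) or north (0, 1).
Number of paths = 254661927156

A monotone lattice path from (0, 0) to (25, 17) consists of 25 east steps and 17 north steps in some order, so it is determined by which 25 of the 42 steps are east. The count is C(42, 25) = 254661927156.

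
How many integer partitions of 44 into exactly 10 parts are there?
p(44, 10 parts) = 6912

Partitions of n into exactly k parts are in bijection with partitions of n − k into at most k parts (subtract 1 from each part). So p(44, exactly 10) = p(34, parts ≤ 10). Computing via the recurrence p(m, j) = p(m, j−1) + p(m−j, j) gives 6912.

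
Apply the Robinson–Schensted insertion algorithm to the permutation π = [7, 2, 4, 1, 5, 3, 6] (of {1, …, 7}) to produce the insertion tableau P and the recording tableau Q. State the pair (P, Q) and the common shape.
P = [1, 3, 5, 6] / [2, 4] / [7];  Q = [1, 3, 5, 7] / [2, 6] / [4];  common shape = (4, 2, 1)

Row-insert the values π_1, π_2, … into P one at a time, bumping the leftmost entry strictly greater than the inserted value down to the next row. The recording tableau Q records, in position (i, j), the step at which that cell was added to P.
  Insert 7 (step 1): P = [7];  Q = [1]
  Insert 2 (step 2): P = [2] / [7];  Q = [1] / [2]
  Insert 4 (step 3): P = [2, 4] / [7];  Q = [1, 3] / [2]
  Insert 1 (step 4): P = [1, 4] / [2] / [7];  Q = [1, 3] / [2] / [4]
  Insert 5 (step 5): P = [1, 4, 5] / [2] / [7];  Q = [1, 3, 5] / [2] / [4]
  Insert 3 (step 6): P = [1, 3, 5] / [2, 4] / [7];  Q = [1, 3, 5] / [2, 6] / [4]
  Insert 6 (step 7): P = [1, 3, 5, 6] / [2, 4] / [7];  Q = [1, 3, 5, 7] / [2, 6] / [4]
Final shape: (4, 2, 1).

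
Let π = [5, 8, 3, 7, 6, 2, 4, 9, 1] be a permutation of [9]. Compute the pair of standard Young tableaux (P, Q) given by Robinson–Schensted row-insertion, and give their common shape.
P = [1, 4, 9] / [2, 6] / [3, 7] / [5] / [8];  Q = [1, 2, 8] / [3, 4] / [5, 7] / [6] / [9];  common shape = (3, 2, 2, 1, 1)

Row-insert the values π_1, π_2, … into P one at a time, bumping the leftmost entry strictly greater than the inserted value down to the next row. The recording tableau Q records, in position (i, j), the step at which that cell was added to P.
  Insert 5 (step 1): P = [5];  Q = [1]
  Insert 8 (step 2): P = [5, 8];  Q = [1, 2]
  Insert 3 (step 3): P = [3, 8] / [5];  Q = [1, 2] / [3]
  Insert 7 (step 4): P = [3, 7] / [5, 8];  Q = [1, 2] / [3, 4]
  Insert 6 (step 5): P = [3, 6] / [5, 7] / [8];  Q = [1, 2] / [3, 4] / [5]
  Insert 2 (step 6): P = [2, 6] / [3, 7] / [5] / [8];  Q = [1, 2] / [3, 4] / [5] / [6]
  Insert 4 (step 7): P = [2, 4] / [3, 6] / [5, 7] / [8];  Q = [1, 2] / [3, 4] / [5, 7] / [6]
  Insert 9 (step 8): P = [2, 4, 9] / [3, 6] / [5, 7] / [8];  Q = [1, 2, 8] / [3, 4] / [5, 7] / [6]
  Insert 1 (step 9): P = [1, 4, 9] / [2, 6] / [3, 7] / [5] / [8];  Q = [1, 2, 8] / [3, 4] / [5, 7] / [6] / [9]
Final shape: (3, 2, 2, 1, 1).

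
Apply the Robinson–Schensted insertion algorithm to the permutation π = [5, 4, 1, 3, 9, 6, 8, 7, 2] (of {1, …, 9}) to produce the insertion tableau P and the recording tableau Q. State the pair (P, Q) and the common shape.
P = [1, 2, 6, 7] / [3, 8] / [4, 9] / [5];  Q = [1, 4, 5, 7] / [2, 6] / [3, 8] / [9];  common shape = (4, 2, 2, 1)

Row-insert the values π_1, π_2, … into P one at a time, bumping the leftmost entry strictly greater than the inserted value down to the next row. The recording tableau Q records, in position (i, j), the step at which that cell was added to P.
  Insert 5 (step 1): P = [5];  Q = [1]
  Insert 4 (step 2): P = [4] / [5];  Q = [1] / [2]
  Insert 1 (step 3): P = [1] / [4] / [5];  Q = [1] / [2] / [3]
  Insert 3 (step 4): P = [1, 3] / [4] / [5];  Q = [1, 4] / [2] / [3]
  Insert 9 (step 5): P = [1, 3, 9] / [4] / [5];  Q = [1, 4, 5] / [2] / [3]
  Insert 6 (step 6): P = [1, 3, 6] / [4, 9] / [5];  Q = [1, 4, 5] / [2, 6] / [3]
  Insert 8 (step 7): P = [1, 3, 6, 8] / [4, 9] / [5];  Q = [1, 4, 5, 7] / [2, 6] / [3]
  Insert 7 (step 8): P = [1, 3, 6, 7] / [4, 8] / [5, 9];  Q = [1, 4, 5, 7] / [2, 6] / [3, 8]
  Insert 2 (step 9): P = [1, 2, 6, 7] / [3, 8] / [4, 9] / [5];  Q = [1, 4, 5, 7] / [2, 6] / [3, 8] / [9]
Final shape: (4, 2, 2, 1).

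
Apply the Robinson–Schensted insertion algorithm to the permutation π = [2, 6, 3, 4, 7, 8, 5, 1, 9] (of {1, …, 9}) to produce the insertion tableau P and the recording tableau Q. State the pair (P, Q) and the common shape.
P = [1, 3, 4, 5, 8, 9] / [2, 7] / [6];  Q = [1, 2, 4, 5, 6, 9] / [3, 7] / [8];  common shape = (6, 2, 1)

Row-insert the values π_1, π_2, … into P one at a time, bumping the leftmost entry strictly greater than the inserted value down to the next row. The recording tableau Q records, in position (i, j), the step at which that cell was added to P.
  Insert 2 (step 1): P = [2];  Q = [1]
  Insert 6 (step 2): P = [2, 6];  Q = [1, 2]
  Insert 3 (step 3): P = [2, 3] / [6];  Q = [1, 2] / [3]
  Insert 4 (step 4): P = [2, 3, 4] / [6];  Q = [1, 2, 4] / [3]
  Insert 7 (step 5): P = [2, 3, 4, 7] / [6];  Q = [1, 2, 4, 5] / [3]
  Insert 8 (step 6): P = [2, 3, 4, 7, 8] / [6];  Q = [1, 2, 4, 5, 6] / [3]
  Insert 5 (step 7): P = [2, 3, 4, 5, 8] / [6, 7];  Q = [1, 2, 4, 5, 6] / [3, 7]
  Insert 1 (step 8): P = [1, 3, 4, 5, 8] / [2, 7] / [6];  Q = [1, 2, 4, 5, 6] / [3, 7] / [8]
  Insert 9 (step 9): P = [1, 3, 4, 5, 8, 9] / [2, 7] / [6];  Q = [1, 2, 4, 5, 6, 9] / [3, 7] / [8]
Final shape: (6, 2, 1).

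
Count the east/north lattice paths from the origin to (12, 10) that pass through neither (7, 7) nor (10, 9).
Number of paths = 280280

Inclusion–exclusion. Total paths: C(22, 12) = 646646. Through P₁: C(14, 7)·C(8, 5) = 192192. Through P₂: C(19, 10)·C(3, 2) = 277134. Since P₁ is strictly southwest of P₂, a monotone path through both must visit P₁ then P₂; paths through both = C(14, 7)·C(5, 3)·C(3, 2) = 102960. Avoid both = 646646 − 192192 − 277134 + 102960 = 280280.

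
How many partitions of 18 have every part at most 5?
p(18, parts ≤ 5) = 141

Use the recurrence p(n, m) = p(n, m−1) + p(n−m, m): either the largest part is < m (count p(n, m−1)) or the largest part is exactly m (remove one copy of m, count p(n−m, m)). With p(0, ·) = 1 this gives p(18, parts ≤ 5) = 141. (By conjugating Young diagrams, this also counts partitions of 18 into at most 5 parts.)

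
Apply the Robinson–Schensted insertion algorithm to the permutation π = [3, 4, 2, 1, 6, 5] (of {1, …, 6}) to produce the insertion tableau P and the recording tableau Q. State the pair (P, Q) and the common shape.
P = [1, 4, 5] / [2, 6] / [3];  Q = [1, 2, 5] / [3, 6] / [4];  common shape = (3, 2, 1)

Row-insert the values π_1, π_2, … into P one at a time, bumping the leftmost entry strictly greater than the inserted value down to the next row. The recording tableau Q records, in position (i, j), the step at which that cell was added to P.
  Insert 3 (step 1): P = [3];  Q = [1]
  Insert 4 (step 2): P = [3, 4];  Q = [1, 2]
  Insert 2 (step 3): P = [2, 4] / [3];  Q = [1, 2] / [3]
  Insert 1 (step 4): P = [1, 4] / [2] / [3];  Q = [1, 2] / [3] / [4]
  Insert 6 (step 5): P = [1, 4, 6] / [2] / [3];  Q = [1, 2, 5] / [3] / [4]
  Insert 5 (step 6): P = [1, 4, 5] / [2, 6] / [3];  Q = [1, 2, 5] / [3, 6] / [4]
Final shape: (3, 2, 1).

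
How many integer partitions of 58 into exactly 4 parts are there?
p(58, 4 parts) = 1425

Partitions of n into exactly k parts are in bijection with partitions of n − k into at most k parts (subtract 1 from each part). So p(58, exactly 4) = p(54, parts ≤ 4). Computing via the recurrence p(m, j) = p(m, j−1) + p(m−j, j) gives 1425.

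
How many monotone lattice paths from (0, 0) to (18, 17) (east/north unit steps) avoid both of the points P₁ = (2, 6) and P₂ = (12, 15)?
Number of paths = 3758182862

Inclusion–exclusion. Total paths: C(35, 18) = 4537567650. Through P₁: C(8, 2)·C(27, 16) = 365061060. Through P₂: C(27, 12)·C(8, 6) = 486748080. Since P₁ is strictly southwest of P₂, a monotone path through both must visit P₁ then P₂; paths through both = C(8, 2)·C(19, 10)·C(8, 6) = 72424352. Avoid both = 4537567650 − 365061060 − 486748080 + 72424352 = 3758182862.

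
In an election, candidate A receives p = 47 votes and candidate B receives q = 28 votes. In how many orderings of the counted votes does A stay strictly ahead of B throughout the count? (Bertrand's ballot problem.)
Strict-lead orderings = 79706857775188636496

Total orderings of the 75 votes with 47 for A: C(75, 47) = 314632333323113038800. By the Bertrand ballot formula (Cycle Lemma / reflection principle), the number of orderings in which A is strictly ahead of B throughout is (p − q)/(p + q) · C(p + q, p) = (47 − 28)/(47 + 28) · 314632333323113038800 = 79706857775188636496.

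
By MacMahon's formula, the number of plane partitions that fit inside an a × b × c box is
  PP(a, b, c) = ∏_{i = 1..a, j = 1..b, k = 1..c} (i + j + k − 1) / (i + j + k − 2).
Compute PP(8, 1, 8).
PP(8, 1, 8) = 12870

Evaluate the triple product over i = 1..8, j = 1..1, k = 1..8. The factors are (2/1) · (3/2) · (4/3) · (5/4) · (6/5) · (7/6) · (8/7) · (9/8) · … (64 factors total). The numerators and denominators telescope so the product is an integer; carrying out the multiplication exactly gives PP(8, 1, 8) = 12870.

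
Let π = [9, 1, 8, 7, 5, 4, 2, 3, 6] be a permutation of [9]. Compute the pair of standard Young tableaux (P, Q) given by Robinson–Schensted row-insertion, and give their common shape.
P = [1, 2, 3, 6] / [4] / [5] / [7] / [8] / [9];  Q = [1, 3, 8, 9] / [2] / [4] / [5] / [6] / [7];  common shape = (4, 1, 1, 1, 1, 1)

Row-insert the values π_1, π_2, … into P one at a time, bumping the leftmost entry strictly greater than the inserted value down to the next row. The recording tableau Q records, in position (i, j), the step at which that cell was added to P.
  Insert 9 (step 1): P = [9];  Q = [1]
  Insert 1 (step 2): P = [1] / [9];  Q = [1] / [2]
  Insert 8 (step 3): P = [1, 8] / [9];  Q = [1, 3] / [2]
  Insert 7 (step 4): P = [1, 7] / [8] / [9];  Q = [1, 3] / [2] / [4]
  Insert 5 (step 5): P = [1, 5] / [7] / [8] / [9];  Q = [1, 3] / [2] / [4] / [5]
  Insert 4 (step 6): P = [1, 4] / [5] / [7] / [8] / [9];  Q = [1, 3] / [2] / [4] / [5] / [6]
  Insert 2 (step 7): P = [1, 2] / [4] / [5] / [7] / [8] / [9];  Q = [1, 3] / [2] / [4] / [5] / [6] / [7]
  Insert 3 (step 8): P = [1, 2, 3] / [4] / [5] / [7] / [8] / [9];  Q = [1, 3, 8] / [2] / [4] / [5] / [6] / [7]
  Insert 6 (step 9): P = [1, 2, 3, 6] / [4] / [5] / [7] / [8] / [9];  Q = [1, 3, 8, 9] / [2] / [4] / [5] / [6] / [7]
Final shape: (4, 1, 1, 1, 1, 1).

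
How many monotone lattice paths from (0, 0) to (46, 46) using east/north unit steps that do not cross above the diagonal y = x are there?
C_46 = 8740328711533173390046320

These NE paths below the diagonal are counted by the Catalan number C_n = (1/(n + 1)) · C(2n, n). For n = 46: C_46 = (1/47) · C(92, 46) = 410795449442059149332177040/47 = 8740328711533173390046320.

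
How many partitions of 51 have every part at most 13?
p(51, parts ≤ 13) = 129883

Use the recurrence p(n, m) = p(n, m−1) + p(n−m, m): either the largest part is < m (count p(n, m−1)) or the largest part is exactly m (remove one copy of m, count p(n−m, m)). With p(0, ·) = 1 this gives p(51, parts ≤ 13) = 129883. (By conjugating Young diagrams, this also counts partitions of 51 into at most 13 parts.)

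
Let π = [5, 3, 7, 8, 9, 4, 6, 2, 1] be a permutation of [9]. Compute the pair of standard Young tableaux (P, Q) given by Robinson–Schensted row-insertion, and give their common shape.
P = [1, 4, 6, 9] / [2, 7, 8] / [3] / [5];  Q = [1, 3, 4, 5] / [2, 6, 7] / [8] / [9];  common shape = (4, 3, 1, 1)

Row-insert the values π_1, π_2, … into P one at a time, bumping the leftmost entry strictly greater than the inserted value down to the next row. The recording tableau Q records, in position (i, j), the step at which that cell was added to P.
  Insert 5 (step 1): P = [5];  Q = [1]
  Insert 3 (step 2): P = [3] / [5];  Q = [1] / [2]
  Insert 7 (step 3): P = [3, 7] / [5];  Q = [1, 3] / [2]
  Insert 8 (step 4): P = [3, 7, 8] / [5];  Q = [1, 3, 4] / [2]
  Insert 9 (step 5): P = [3, 7, 8, 9] / [5];  Q = [1, 3, 4, 5] / [2]
  Insert 4 (step 6): P = [3, 4, 8, 9] / [5, 7];  Q = [1, 3, 4, 5] / [2, 6]
  Insert 6 (step 7): P = [3, 4, 6, 9] / [5, 7, 8];  Q = [1, 3, 4, 5] / [2, 6, 7]
  Insert 2 (step 8): P = [2, 4, 6, 9] / [3, 7, 8] / [5];  Q = [1, 3, 4, 5] / [2, 6, 7] / [8]
  Insert 1 (step 9): P = [1, 4, 6, 9] / [2, 7, 8] / [3] / [5];  Q = [1, 3, 4, 5] / [2, 6, 7] / [8] / [9]
Final shape: (4, 3, 1, 1).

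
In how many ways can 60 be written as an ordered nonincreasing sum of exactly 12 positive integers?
p(60, 12 parts) = 74287

Partitions of n into exactly k parts are in bijection with partitions of n − k into at most k parts (subtract 1 from each part). So p(60, exactly 12) = p(48, parts ≤ 12). Computing via the recurrence p(m, j) = p(m, j−1) + p(m−j, j) gives 74287.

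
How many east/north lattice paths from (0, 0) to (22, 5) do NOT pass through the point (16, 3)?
Number of paths = 53598

Total paths from (0, 0) to (22, 5): C(27, 22) = 80730. Paths through (16, 3): (paths (0, 0) → (16, 3)) × (paths (16, 3) → (22, 5)) = C(19, 16) · C(8, 6) = 969 · 28 = 27132. Avoidance count = 80730 − 27132 = 53598.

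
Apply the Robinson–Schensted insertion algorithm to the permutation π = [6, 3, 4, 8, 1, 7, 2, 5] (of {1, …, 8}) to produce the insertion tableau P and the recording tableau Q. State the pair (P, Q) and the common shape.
P = [1, 2, 5] / [3, 4, 7] / [6, 8];  Q = [1, 3, 4] / [2, 6, 8] / [5, 7];  common shape = (3, 3, 2)

Row-insert the values π_1, π_2, … into P one at a time, bumping the leftmost entry strictly greater than the inserted value down to the next row. The recording tableau Q records, in position (i, j), the step at which that cell was added to P.
  Insert 6 (step 1): P = [6];  Q = [1]
  Insert 3 (step 2): P = [3] / [6];  Q = [1] / [2]
  Insert 4 (step 3): P = [3, 4] / [6];  Q = [1, 3] / [2]
  Insert 8 (step 4): P = [3, 4, 8] / [6];  Q = [1, 3, 4] / [2]
  Insert 1 (step 5): P = [1, 4, 8] / [3] / [6];  Q = [1, 3, 4] / [2] / [5]
  Insert 7 (step 6): P = [1, 4, 7] / [3, 8] / [6];  Q = [1, 3, 4] / [2, 6] / [5]
  Insert 2 (step 7): P = [1, 2, 7] / [3, 4] / [6, 8];  Q = [1, 3, 4] / [2, 6] / [5, 7]
  Insert 5 (step 8): P = [1, 2, 5] / [3, 4, 7] / [6, 8];  Q = [1, 3, 4] / [2, 6, 8] / [5, 7]
Final shape: (3, 3, 2).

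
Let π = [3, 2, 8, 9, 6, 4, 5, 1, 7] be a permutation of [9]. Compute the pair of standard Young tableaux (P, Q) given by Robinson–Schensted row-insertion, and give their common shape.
P = [1, 4, 5, 7] / [2, 6, 9] / [3] / [8];  Q = [1, 3, 4, 9] / [2, 5, 7] / [6] / [8];  common shape = (4, 3, 1, 1)

Row-insert the values π_1, π_2, … into P one at a time, bumping the leftmost entry strictly greater than the inserted value down to the next row. The recording tableau Q records, in position (i, j), the step at which that cell was added to P.
  Insert 3 (step 1): P = [3];  Q = [1]
  Insert 2 (step 2): P = [2] / [3];  Q = [1] / [2]
  Insert 8 (step 3): P = [2, 8] / [3];  Q = [1, 3] / [2]
  Insert 9 (step 4): P = [2, 8, 9] / [3];  Q = [1, 3, 4] / [2]
  Insert 6 (step 5): P = [2, 6, 9] / [3, 8];  Q = [1, 3, 4] / [2, 5]
  Insert 4 (step 6): P = [2, 4, 9] / [3, 6] / [8];  Q = [1, 3, 4] / [2, 5] / [6]
  Insert 5 (step 7): P = [2, 4, 5] / [3, 6, 9] / [8];  Q = [1, 3, 4] / [2, 5, 7] / [6]
  Insert 1 (step 8): P = [1, 4, 5] / [2, 6, 9] / [3] / [8];  Q = [1, 3, 4] / [2, 5, 7] / [6] / [8]
  Insert 7 (step 9): P = [1, 4, 5, 7] / [2, 6, 9] / [3] / [8];  Q = [1, 3, 4, 9] / [2, 5, 7] / [6] / [8]
Final shape: (4, 3, 1, 1).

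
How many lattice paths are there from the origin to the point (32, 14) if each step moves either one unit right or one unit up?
Number of paths = 239877544005

A monotone lattice path from (0, 0) to (32, 14) consists of 32 east steps and 14 north steps in some order, so it is determined by which 32 of the 46 steps are east. The count is C(46, 32) = 239877544005.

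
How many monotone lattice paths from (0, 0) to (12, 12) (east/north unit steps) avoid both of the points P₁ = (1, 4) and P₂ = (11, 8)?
Number of paths = 1973361

Inclusion–exclusion. Total paths: C(24, 12) = 2704156. Through P₁: C(5, 1)·C(19, 11) = 377910. Through P₂: C(19, 11)·C(5, 1) = 377910. Since P₁ is strictly southwest of P₂, a monotone path through both must visit P₁ then P₂; paths through both = C(5, 1)·C(14, 10)·C(5, 1) = 25025. Avoid both = 2704156 − 377910 − 377910 + 25025 = 1973361.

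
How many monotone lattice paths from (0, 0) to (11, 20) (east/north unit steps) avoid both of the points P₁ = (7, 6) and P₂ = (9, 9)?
Number of paths = 76967475

Inclusion–exclusion. Total paths: C(31, 11) = 84672315. Through P₁: C(13, 7)·C(18, 4) = 5250960. Through P₂: C(18, 9)·C(13, 2) = 3792360. Since P₁ is strictly southwest of P₂, a monotone path through both must visit P₁ then P₂; paths through both = C(13, 7)·C(5, 2)·C(13, 2) = 1338480. Avoid both = 84672315 − 5250960 − 3792360 + 1338480 = 76967475.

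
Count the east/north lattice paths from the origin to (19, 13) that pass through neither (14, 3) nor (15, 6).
Number of paths = 328322040

Inclusion–exclusion. Total paths: C(32, 19) = 347373600. Through P₁: C(17, 14)·C(15, 5) = 2042040. Through P₂: C(21, 15)·C(11, 4) = 17907120. Since P₁ is strictly southwest of P₂, a monotone path through both must visit P₁ then P₂; paths through both = C(17, 14)·C(4, 1)·C(11, 4) = 897600. Avoid both = 347373600 − 2042040 − 17907120 + 897600 = 328322040.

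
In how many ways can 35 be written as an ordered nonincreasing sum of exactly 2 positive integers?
p(35, 2 parts) = 17

Partitions of n into exactly k parts are in bijection with partitions of n − k into at most k parts (subtract 1 from each part). So p(35, exactly 2) = p(33, parts ≤ 2). Computing via the recurrence p(m, j) = p(m, j−1) + p(m−j, j) gives 17.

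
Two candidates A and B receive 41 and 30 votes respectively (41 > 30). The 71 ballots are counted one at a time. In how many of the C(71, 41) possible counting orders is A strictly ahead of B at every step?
Strict-lead orderings = 14849393674136062888

Total orderings of the 71 votes with 41 for A: C(71, 41) = 95846086442150951368. By the Bertrand ballot formula (Cycle Lemma / reflection principle), the number of orderings in which A is strictly ahead of B throughout is (p − q)/(p + q) · C(p + q, p) = (41 − 30)/(41 + 30) · 95846086442150951368 = 14849393674136062888.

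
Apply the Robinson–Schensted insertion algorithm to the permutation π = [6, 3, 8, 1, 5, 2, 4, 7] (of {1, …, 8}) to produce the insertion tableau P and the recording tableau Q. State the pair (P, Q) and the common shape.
P = [1, 2, 4, 7] / [3, 5] / [6, 8];  Q = [1, 3, 7, 8] / [2, 5] / [4, 6];  common shape = (4, 2, 2)

Row-insert the values π_1, π_2, … into P one at a time, bumping the leftmost entry strictly greater than the inserted value down to the next row. The recording tableau Q records, in position (i, j), the step at which that cell was added to P.
  Insert 6 (step 1): P = [6];  Q = [1]
  Insert 3 (step 2): P = [3] / [6];  Q = [1] / [2]
  Insert 8 (step 3): P = [3, 8] / [6];  Q = [1, 3] / [2]
  Insert 1 (step 4): P = [1, 8] / [3] / [6];  Q = [1, 3] / [2] / [4]
  Insert 5 (step 5): P = [1, 5] / [3, 8] / [6];  Q = [1, 3] / [2, 5] / [4]
  Insert 2 (step 6): P = [1, 2] / [3, 5] / [6, 8];  Q = [1, 3] / [2, 5] / [4, 6]
  Insert 4 (step 7): P = [1, 2, 4] / [3, 5] / [6, 8];  Q = [1, 3, 7] / [2, 5] / [4, 6]
  Insert 7 (step 8): P = [1, 2, 4, 7] / [3, 5] / [6, 8];  Q = [1, 3, 7, 8] / [2, 5] / [4, 6]
Final shape: (4, 2, 2).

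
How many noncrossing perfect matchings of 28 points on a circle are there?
C_14 = 2674440

These noncrossing handshakes are counted by the Catalan number C_n = (1/(n + 1)) · C(2n, n). For n = 14: C_14 = (1/15) · C(28, 14) = 40116600/15 = 2674440.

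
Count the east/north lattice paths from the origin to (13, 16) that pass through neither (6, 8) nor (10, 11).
Number of paths = 34673394

Inclusion–exclusion. Total paths: C(29, 13) = 67863915. Through P₁: C(14, 6)·C(15, 7) = 19324305. Through P₂: C(21, 10)·C(8, 3) = 19752096. Since P₁ is strictly southwest of P₂, a monotone path through both must visit P₁ then P₂; paths through both = C(14, 6)·C(7, 4)·C(8, 3) = 5885880. Avoid both = 67863915 − 19324305 − 19752096 + 5885880 = 34673394.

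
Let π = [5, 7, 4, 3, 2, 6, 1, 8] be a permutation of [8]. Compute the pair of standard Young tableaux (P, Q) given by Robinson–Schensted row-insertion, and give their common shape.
P = [1, 6, 8] / [2, 7] / [3] / [4] / [5];  Q = [1, 2, 8] / [3, 6] / [4] / [5] / [7];  common shape = (3, 2, 1, 1, 1)

Row-insert the values π_1, π_2, … into P one at a time, bumping the leftmost entry strictly greater than the inserted value down to the next row. The recording tableau Q records, in position (i, j), the step at which that cell was added to P.
  Insert 5 (step 1): P = [5];  Q = [1]
  Insert 7 (step 2): P = [5, 7];  Q = [1, 2]
  Insert 4 (step 3): P = [4, 7] / [5];  Q = [1, 2] / [3]
  Insert 3 (step 4): P = [3, 7] / [4] / [5];  Q = [1, 2] / [3] / [4]
  Insert 2 (step 5): P = [2, 7] / [3] / [4] / [5];  Q = [1, 2] / [3] / [4] / [5]
  Insert 6 (step 6): P = [2, 6] / [3, 7] / [4] / [5];  Q = [1, 2] / [3, 6] / [4] / [5]
  Insert 1 (step 7): P = [1, 6] / [2, 7] / [3] / [4] / [5];  Q = [1, 2] / [3, 6] / [4] / [5] / [7]
  Insert 8 (step 8): P = [1, 6, 8] / [2, 7] / [3] / [4] / [5];  Q = [1, 2, 8] / [3, 6] / [4] / [5] / [7]
Final shape: (3, 2, 1, 1, 1).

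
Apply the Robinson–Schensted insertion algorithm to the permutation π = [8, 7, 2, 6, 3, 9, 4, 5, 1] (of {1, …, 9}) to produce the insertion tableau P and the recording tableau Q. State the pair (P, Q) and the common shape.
P = [1, 3, 4, 5] / [2, 9] / [6] / [7] / [8];  Q = [1, 4, 6, 8] / [2, 7] / [3] / [5] / [9];  common shape = (4, 2, 1, 1, 1)

Row-insert the values π_1, π_2, … into P one at a time, bumping the leftmost entry strictly greater than the inserted value down to the next row. The recording tableau Q records, in position (i, j), the step at which that cell was added to P.
  Insert 8 (step 1): P = [8];  Q = [1]
  Insert 7 (step 2): P = [7] / [8];  Q = [1] / [2]
  Insert 2 (step 3): P = [2] / [7] / [8];  Q = [1] / [2] / [3]
  Insert 6 (step 4): P = [2, 6] / [7] / [8];  Q = [1, 4] / [2] / [3]
  Insert 3 (step 5): P = [2, 3] / [6] / [7] / [8];  Q = [1, 4] / [2] / [3] / [5]
  Insert 9 (step 6): P = [2, 3, 9] / [6] / [7] / [8];  Q = [1, 4, 6] / [2] / [3] / [5]
  Insert 4 (step 7): P = [2, 3, 4] / [6, 9] / [7] / [8];  Q = [1, 4, 6] / [2, 7] / [3] / [5]
  Insert 5 (step 8): P = [2, 3, 4, 5] / [6, 9] / [7] / [8];  Q = [1, 4, 6, 8] / [2, 7] / [3] / [5]
  Insert 1 (step 9): P = [1, 3, 4, 5] / [2, 9] / [6] / [7] / [8];  Q = [1, 4, 6, 8] / [2, 7] / [3] / [5] / [9]
Final shape: (4, 2, 1, 1, 1).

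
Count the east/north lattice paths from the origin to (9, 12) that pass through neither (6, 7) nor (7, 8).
Number of paths = 152789

Inclusion–exclusion. Total paths: C(21, 9) = 293930. Through P₁: C(13, 6)·C(8, 3) = 96096. Through P₂: C(15, 7)·C(6, 2) = 96525. Since P₁ is strictly southwest of P₂, a monotone path through both must visit P₁ then P₂; paths through both = C(13, 6)·C(2, 1)·C(6, 2) = 51480. Avoid both = 293930 − 96096 − 96525 + 51480 = 152789.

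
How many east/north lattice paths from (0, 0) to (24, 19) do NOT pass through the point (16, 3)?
Number of paths = 799759760451

Total paths from (0, 0) to (24, 19): C(43, 24) = 800472431850. Paths through (16, 3): (paths (0, 0) → (16, 3)) × (paths (16, 3) → (24, 19)) = C(19, 16) · C(24, 8) = 969 · 735471 = 712671399. Avoidance count = 800472431850 − 712671399 = 799759760451.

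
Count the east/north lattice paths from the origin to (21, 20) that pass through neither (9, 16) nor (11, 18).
Number of paths = 263936319680

Inclusion–exclusion. Total paths: C(41, 21) = 269128937220. Through P₁: C(25, 9)·C(16, 12) = 3718214500. Through P₂: C(29, 11)·C(12, 10) = 2283421140. Since P₁ is strictly southwest of P₂, a monotone path through both must visit P₁ then P₂; paths through both = C(25, 9)·C(4, 2)·C(12, 10) = 809018100. Avoid both = 269128937220 − 3718214500 − 2283421140 + 809018100 = 263936319680.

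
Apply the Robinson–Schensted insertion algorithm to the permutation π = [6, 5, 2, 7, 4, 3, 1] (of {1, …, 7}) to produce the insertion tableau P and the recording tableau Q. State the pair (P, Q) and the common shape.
P = [1, 3] / [2, 7] / [4] / [5] / [6];  Q = [1, 4] / [2, 5] / [3] / [6] / [7];  common shape = (2, 2, 1, 1, 1)

Row-insert the values π_1, π_2, … into P one at a time, bumping the leftmost entry strictly greater than the inserted value down to the next row. The recording tableau Q records, in position (i, j), the step at which that cell was added to P.
  Insert 6 (step 1): P = [6];  Q = [1]
  Insert 5 (step 2): P = [5] / [6];  Q = [1] / [2]
  Insert 2 (step 3): P = [2] / [5] / [6];  Q = [1] / [2] / [3]
  Insert 7 (step 4): P = [2, 7] / [5] / [6];  Q = [1, 4] / [2] / [3]
  Insert 4 (step 5): P = [2, 4] / [5, 7] / [6];  Q = [1, 4] / [2, 5] / [3]
  Insert 3 (step 6): P = [2, 3] / [4, 7] / [5] / [6];  Q = [1, 4] / [2, 5] / [3] / [6]
  Insert 1 (step 7): P = [1, 3] / [2, 7] / [4] / [5] / [6];  Q = [1, 4] / [2, 5] / [3] / [6] / [7]
Final shape: (2, 2, 1, 1, 1).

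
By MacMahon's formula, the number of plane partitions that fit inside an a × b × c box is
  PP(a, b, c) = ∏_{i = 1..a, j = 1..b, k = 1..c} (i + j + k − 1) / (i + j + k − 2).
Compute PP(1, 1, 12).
PP(1, 1, 12) = 13

Evaluate the triple product over i = 1..1, j = 1..1, k = 1..12. The factors are (2/1) · (3/2) · (4/3) · (5/4) · (6/5) · (7/6) · (8/7) · (9/8) · … (12 factors total). The numerators and denominators telescope so the product is an integer; carrying out the multiplication exactly gives PP(1, 1, 12) = 13.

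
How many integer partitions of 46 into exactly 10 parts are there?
p(46, 10 parts) = 9418

Partitions of n into exactly k parts are in bijection with partitions of n − k into at most k parts (subtract 1 from each part). So p(46, exactly 10) = p(36, parts ≤ 10). Computing via the recurrence p(m, j) = p(m, j−1) + p(m−j, j) gives 9418.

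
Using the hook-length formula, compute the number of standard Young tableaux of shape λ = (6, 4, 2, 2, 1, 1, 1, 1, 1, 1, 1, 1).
# SYT of shape (6, 4, 2, 2, 1, 1, 1, 1, 1, 1, 1, 1) = 166378212

Hook-length formula: f^λ = n! / Π hook(c), product over all cells c of the Young diagram. For λ = (6, 4, 2, 2, 1, 1, 1, 1, 1, 1, 1, 1), n = 22 boxes. Hook lengths by row (left-to-right, top-to-bottom): [17, 8, 5, 4, 2, 1]; [14, 5, 2, 1]; [11, 2]; [10, 1]; [8]; [7]; [6]; [5]; [4]; [3]; [2]; [1]. Product of hooks = 6755696640000. So f^λ = 22! / 6755696640000 = 1124000727777607680000 / 6755696640000 = 166378212.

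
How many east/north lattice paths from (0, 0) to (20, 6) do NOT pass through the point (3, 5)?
Number of paths = 229222

Total paths from (0, 0) to (20, 6): C(26, 20) = 230230. Paths through (3, 5): (paths (0, 0) → (3, 5)) × (paths (3, 5) → (20, 6)) = C(8, 3) · C(18, 17) = 56 · 18 = 1008. Avoidance count = 230230 − 1008 = 229222.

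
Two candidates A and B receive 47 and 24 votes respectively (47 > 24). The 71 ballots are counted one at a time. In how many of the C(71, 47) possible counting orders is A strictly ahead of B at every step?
Strict-lead orderings = 1716957917634250200

Total orderings of the 71 votes with 47 for A: C(71, 47) = 5300174441392685400. By the Bertrand ballot formula (Cycle Lemma / reflection principle), the number of orderings in which A is strictly ahead of B throughout is (p − q)/(p + q) · C(p + q, p) = (47 − 24)/(47 + 24) · 5300174441392685400 = 1716957917634250200.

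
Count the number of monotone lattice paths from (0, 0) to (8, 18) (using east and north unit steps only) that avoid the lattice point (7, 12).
Number of paths = 1209559

Total paths from (0, 0) to (8, 18): C(26, 8) = 1562275. Paths through (7, 12): (paths (0, 0) → (7, 12)) × (paths (7, 12) → (8, 18)) = C(19, 7) · C(7, 1) = 50388 · 7 = 352716. Avoidance count = 1562275 − 352716 = 1209559.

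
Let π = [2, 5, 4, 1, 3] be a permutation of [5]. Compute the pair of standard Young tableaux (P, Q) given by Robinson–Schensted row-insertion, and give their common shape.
P = [1, 3] / [2, 4] / [5];  Q = [1, 2] / [3, 5] / [4];  common shape = (2, 2, 1)

Row-insert the values π_1, π_2, … into P one at a time, bumping the leftmost entry strictly greater than the inserted value down to the next row. The recording tableau Q records, in position (i, j), the step at which that cell was added to P.
  Insert 2 (step 1): P = [2];  Q = [1]
  Insert 5 (step 2): P = [2, 5];  Q = [1, 2]
  Insert 4 (step 3): P = [2, 4] / [5];  Q = [1, 2] / [3]
  Insert 1 (step 4): P = [1, 4] / [2] / [5];  Q = [1, 2] / [3] / [4]
  Insert 3 (step 5): P = [1, 3] / [2, 4] / [5];  Q = [1, 2] / [3, 5] / [4]
Final shape: (2, 2, 1).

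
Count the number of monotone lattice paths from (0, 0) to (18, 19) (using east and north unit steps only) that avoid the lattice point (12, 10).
Number of paths = 14436168670

Total paths from (0, 0) to (18, 19): C(37, 18) = 17672631900. Paths through (12, 10): (paths (0, 0) → (12, 10)) × (paths (12, 10) → (18, 19)) = C(22, 12) · C(15, 6) = 646646 · 5005 = 3236463230. Avoidance count = 17672631900 − 3236463230 = 14436168670.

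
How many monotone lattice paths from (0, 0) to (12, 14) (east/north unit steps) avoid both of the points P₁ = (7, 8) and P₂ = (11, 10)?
Number of paths = 5403775

Inclusion–exclusion. Total paths: C(26, 12) = 9657700. Through P₁: C(15, 7)·C(11, 5) = 2972970. Through P₂: C(21, 11)·C(5, 1) = 1763580. Since P₁ is strictly southwest of P₂, a monotone path through both must visit P₁ then P₂; paths through both = C(15, 7)·C(6, 4)·C(5, 1) = 482625. Avoid both = 9657700 − 2972970 − 1763580 + 482625 = 5403775.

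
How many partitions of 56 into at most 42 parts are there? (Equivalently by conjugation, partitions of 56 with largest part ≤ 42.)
p(56, parts ≤ 42) = 526450

Use the recurrence p(n, m) = p(n, m−1) + p(n−m, m): either the largest part is < m (count p(n, m−1)) or the largest part is exactly m (remove one copy of m, count p(n−m, m)). With p(0, ·) = 1 this gives p(56, parts ≤ 42) = 526450. (By conjugating Young diagrams, this also counts partitions of 56 into at most 42 parts.)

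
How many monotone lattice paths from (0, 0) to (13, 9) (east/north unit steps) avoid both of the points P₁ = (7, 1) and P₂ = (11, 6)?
Number of paths = 359716

Inclusion–exclusion. Total paths: C(22, 13) = 497420. Through P₁: C(8, 7)·C(14, 6) = 24024. Through P₂: C(17, 11)·C(5, 2) = 123760. Since P₁ is strictly southwest of P₂, a monotone path through both must visit P₁ then P₂; paths through both = C(8, 7)·C(9, 4)·C(5, 2) = 10080. Avoid both = 497420 − 24024 − 123760 + 10080 = 359716.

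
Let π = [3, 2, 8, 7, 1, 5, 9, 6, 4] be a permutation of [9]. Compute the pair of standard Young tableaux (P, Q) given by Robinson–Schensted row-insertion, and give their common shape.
P = [1, 4, 6] / [2, 5, 9] / [3, 7] / [8];  Q = [1, 3, 7] / [2, 4, 8] / [5, 6] / [9];  common shape = (3, 3, 2, 1)

Row-insert the values π_1, π_2, … into P one at a time, bumping the leftmost entry strictly greater than the inserted value down to the next row. The recording tableau Q records, in position (i, j), the step at which that cell was added to P.
  Insert 3 (step 1): P = [3];  Q = [1]
  Insert 2 (step 2): P = [2] / [3];  Q = [1] / [2]
  Insert 8 (step 3): P = [2, 8] / [3];  Q = [1, 3] / [2]
  Insert 7 (step 4): P = [2, 7] / [3, 8];  Q = [1, 3] / [2, 4]
  Insert 1 (step 5): P = [1, 7] / [2, 8] / [3];  Q = [1, 3] / [2, 4] / [5]
  Insert 5 (step 6): P = [1, 5] / [2, 7] / [3, 8];  Q = [1, 3] / [2, 4] / [5, 6]
  Insert 9 (step 7): P = [1, 5, 9] / [2, 7] / [3, 8];  Q = [1, 3, 7] / [2, 4] / [5, 6]
  Insert 6 (step 8): P = [1, 5, 6] / [2, 7, 9] / [3, 8];  Q = [1, 3, 7] / [2, 4, 8] / [5, 6]
  Insert 4 (step 9): P = [1, 4, 6] / [2, 5, 9] / [3, 7] / [8];  Q = [1, 3, 7] / [2, 4, 8] / [5, 6] / [9]
Final shape: (3, 3, 2, 1).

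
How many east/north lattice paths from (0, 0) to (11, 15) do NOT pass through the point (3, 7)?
Number of paths = 6181760

Total paths from (0, 0) to (11, 15): C(26, 11) = 7726160. Paths through (3, 7): (paths (0, 0) → (3, 7)) × (paths (3, 7) → (11, 15)) = C(10, 3) · C(16, 8) = 120 · 12870 = 1544400. Avoidance count = 7726160 − 1544400 = 6181760.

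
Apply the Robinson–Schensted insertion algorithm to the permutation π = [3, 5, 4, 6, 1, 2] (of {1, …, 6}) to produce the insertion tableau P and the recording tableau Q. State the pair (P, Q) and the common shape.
P = [1, 2, 6] / [3, 4] / [5];  Q = [1, 2, 4] / [3, 6] / [5];  common shape = (3, 2, 1)

Row-insert the values π_1, π_2, … into P one at a time, bumping the leftmost entry strictly greater than the inserted value down to the next row. The recording tableau Q records, in position (i, j), the step at which that cell was added to P.
  Insert 3 (step 1): P = [3];  Q = [1]
  Insert 5 (step 2): P = [3, 5];  Q = [1, 2]
  Insert 4 (step 3): P = [3, 4] / [5];  Q = [1, 2] / [3]
  Insert 6 (step 4): P = [3, 4, 6] / [5];  Q = [1, 2, 4] / [3]
  Insert 1 (step 5): P = [1, 4, 6] / [3] / [5];  Q = [1, 2, 4] / [3] / [5]
  Insert 2 (step 6): P = [1, 2, 6] / [3, 4] / [5];  Q = [1, 2, 4] / [3, 6] / [5]
Final shape: (3, 2, 1).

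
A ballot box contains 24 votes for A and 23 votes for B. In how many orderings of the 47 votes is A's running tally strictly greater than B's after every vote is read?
Strict-lead orderings = 343059613650

Total orderings of the 47 votes with 24 for A: C(47, 24) = 16123801841550. By the Bertrand ballot formula (Cycle Lemma / reflection principle), the number of orderings in which A is strictly ahead of B throughout is (p − q)/(p + q) · C(p + q, p) = (24 − 23)/(24 + 23) · 16123801841550 = 343059613650.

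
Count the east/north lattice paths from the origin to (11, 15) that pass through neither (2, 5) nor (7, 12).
Number of paths = 4604762

Inclusion–exclusion. Total paths: C(26, 11) = 7726160. Through P₁: C(7, 2)·C(19, 9) = 1939938. Through P₂: C(19, 7)·C(7, 4) = 1763580. Since P₁ is strictly southwest of P₂, a monotone path through both must visit P₁ then P₂; paths through both = C(7, 2)·C(12, 5)·C(7, 4) = 582120. Avoid both = 7726160 − 1939938 − 1763580 + 582120 = 4604762.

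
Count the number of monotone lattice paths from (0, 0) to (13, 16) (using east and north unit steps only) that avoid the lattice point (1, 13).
Number of paths = 67857545

Total paths from (0, 0) to (13, 16): C(29, 13) = 67863915. Paths through (1, 13): (paths (0, 0) → (1, 13)) × (paths (1, 13) → (13, 16)) = C(14, 1) · C(15, 12) = 14 · 455 = 6370. Avoidance count = 67863915 − 6370 = 67857545.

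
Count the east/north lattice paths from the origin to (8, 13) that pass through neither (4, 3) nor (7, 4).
Number of paths = 166555

Inclusion–exclusion. Total paths: C(21, 8) = 203490. Through P₁: C(7, 4)·C(14, 4) = 35035. Through P₂: C(11, 7)·C(10, 1) = 3300. Since P₁ is strictly southwest of P₂, a monotone path through both must visit P₁ then P₂; paths through both = C(7, 4)·C(4, 3)·C(10, 1) = 1400. Avoid both = 203490 − 35035 − 3300 + 1400 = 166555.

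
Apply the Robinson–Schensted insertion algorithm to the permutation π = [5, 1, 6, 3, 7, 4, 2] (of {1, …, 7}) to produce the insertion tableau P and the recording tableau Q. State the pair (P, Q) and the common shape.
P = [1, 2, 4] / [3, 6, 7] / [5];  Q = [1, 3, 5] / [2, 4, 6] / [7];  common shape = (3, 3, 1)

Row-insert the values π_1, π_2, … into P one at a time, bumping the leftmost entry strictly greater than the inserted value down to the next row. The recording tableau Q records, in position (i, j), the step at which that cell was added to P.
  Insert 5 (step 1): P = [5];  Q = [1]
  Insert 1 (step 2): P = [1] / [5];  Q = [1] / [2]
  Insert 6 (step 3): P = [1, 6] / [5];  Q = [1, 3] / [2]
  Insert 3 (step 4): P = [1, 3] / [5, 6];  Q = [1, 3] / [2, 4]
  Insert 7 (step 5): P = [1, 3, 7] / [5, 6];  Q = [1, 3, 5] / [2, 4]
  Insert 4 (step 6): P = [1, 3, 4] / [5, 6, 7];  Q = [1, 3, 5] / [2, 4, 6]
  Insert 2 (step 7): P = [1, 2, 4] / [3, 6, 7] / [5];  Q = [1, 3, 5] / [2, 4, 6] / [7]
Final shape: (3, 3, 1).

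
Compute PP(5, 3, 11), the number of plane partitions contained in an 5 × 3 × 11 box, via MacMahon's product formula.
PP(5, 3, 11) = 1837984512

Evaluate the triple product over i = 1..5, j = 1..3, k = 1..11. The factors are (2/1) · (3/2) · (4/3) · (5/4) · (6/5) · (7/6) · (8/7) · (9/8) · … (165 factors total). The numerators and denominators telescope so the product is an integer; carrying out the multiplication exactly gives PP(5, 3, 11) = 1837984512.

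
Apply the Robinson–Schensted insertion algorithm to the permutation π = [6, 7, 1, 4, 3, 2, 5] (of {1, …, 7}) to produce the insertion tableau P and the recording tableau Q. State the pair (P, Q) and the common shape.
P = [1, 2, 5] / [3, 7] / [4] / [6];  Q = [1, 2, 7] / [3, 4] / [5] / [6];  common shape = (3, 2, 1, 1)

Row-insert the values π_1, π_2, … into P one at a time, bumping the leftmost entry strictly greater than the inserted value down to the next row. The recording tableau Q records, in position (i, j), the step at which that cell was added to P.
  Insert 6 (step 1): P = [6];  Q = [1]
  Insert 7 (step 2): P = [6, 7];  Q = [1, 2]
  Insert 1 (step 3): P = [1, 7] / [6];  Q = [1, 2] / [3]
  Insert 4 (step 4): P = [1, 4] / [6, 7];  Q = [1, 2] / [3, 4]
  Insert 3 (step 5): P = [1, 3] / [4, 7] / [6];  Q = [1, 2] / [3, 4] / [5]
  Insert 2 (step 6): P = [1, 2] / [3, 7] / [4] / [6];  Q = [1, 2] / [3, 4] / [5] / [6]
  Insert 5 (step 7): P = [1, 2, 5] / [3, 7] / [4] / [6];  Q = [1, 2, 7] / [3, 4] / [5] / [6]
Final shape: (3, 2, 1, 1).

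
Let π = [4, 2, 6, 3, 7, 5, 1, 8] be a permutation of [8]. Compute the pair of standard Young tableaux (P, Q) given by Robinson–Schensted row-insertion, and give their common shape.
P = [1, 3, 5, 8] / [2, 6, 7] / [4];  Q = [1, 3, 5, 8] / [2, 4, 6] / [7];  common shape = (4, 3, 1)

Row-insert the values π_1, π_2, … into P one at a time, bumping the leftmost entry strictly greater than the inserted value down to the next row. The recording tableau Q records, in position (i, j), the step at which that cell was added to P.
  Insert 4 (step 1): P = [4];  Q = [1]
  Insert 2 (step 2): P = [2] / [4];  Q = [1] / [2]
  Insert 6 (step 3): P = [2, 6] / [4];  Q = [1, 3] / [2]
  Insert 3 (step 4): P = [2, 3] / [4, 6];  Q = [1, 3] / [2, 4]
  Insert 7 (step 5): P = [2, 3, 7] / [4, 6];  Q = [1, 3, 5] / [2, 4]
  Insert 5 (step 6): P = [2, 3, 5] / [4, 6, 7];  Q = [1, 3, 5] / [2, 4, 6]
  Insert 1 (step 7): P = [1, 3, 5] / [2, 6, 7] / [4];  Q = [1, 3, 5] / [2, 4, 6] / [7]
  Insert 8 (step 8): P = [1, 3, 5, 8] / [2, 6, 7] / [4];  Q = [1, 3, 5, 8] / [2, 4, 6] / [7]
Final shape: (4, 3, 1).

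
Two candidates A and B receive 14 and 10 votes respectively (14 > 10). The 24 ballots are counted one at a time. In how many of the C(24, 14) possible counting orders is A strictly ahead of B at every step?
Strict-lead orderings = 326876

Total orderings of the 24 votes with 14 for A: C(24, 14) = 1961256. By the Bertrand ballot formula (Cycle Lemma / reflection principle), the number of orderings in which A is strictly ahead of B throughout is (p − q)/(p + q) · C(p + q, p) = (14 − 10)/(14 + 10) · 1961256 = 326876.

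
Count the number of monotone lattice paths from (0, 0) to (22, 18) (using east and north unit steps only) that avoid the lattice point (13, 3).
Number of paths = 112648059560

Total paths from (0, 0) to (22, 18): C(40, 22) = 113380261800. Paths through (13, 3): (paths (0, 0) → (13, 3)) × (paths (13, 3) → (22, 18)) = C(16, 13) · C(24, 9) = 560 · 1307504 = 732202240. Avoidance count = 113380261800 − 732202240 = 112648059560.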